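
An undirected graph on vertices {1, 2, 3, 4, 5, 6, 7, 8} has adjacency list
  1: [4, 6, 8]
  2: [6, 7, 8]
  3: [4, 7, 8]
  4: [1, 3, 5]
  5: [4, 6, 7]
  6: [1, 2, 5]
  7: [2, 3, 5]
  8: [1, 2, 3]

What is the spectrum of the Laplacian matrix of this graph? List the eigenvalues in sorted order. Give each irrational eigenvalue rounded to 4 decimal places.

[0, 2, 2, 2, 4, 4, 4, 6]

Reading degrees in the order [1, 2, 3, 4, 5, 6, 7, 8] gives [3, 3, 3, 3, 3, 3, 3, 3]; set D = diag(3, 3, 3, 3, 3, 3, 3, 3) and form L = D - A. L is symmetric positive semidefinite, so every eigenvalue is real and nonnegative. The single zero eigenvalue shows the graph is connected. By the matrix-tree theorem the graph has (1/8) * product of the nonzero eigenvalues = 384 spanning trees.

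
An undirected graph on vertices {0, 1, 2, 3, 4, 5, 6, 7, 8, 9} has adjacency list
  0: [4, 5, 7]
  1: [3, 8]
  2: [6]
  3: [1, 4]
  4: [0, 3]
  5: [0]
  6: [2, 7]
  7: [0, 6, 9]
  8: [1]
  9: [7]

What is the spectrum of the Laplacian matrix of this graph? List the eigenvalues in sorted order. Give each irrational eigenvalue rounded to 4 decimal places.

[0, 0.1398, 0.4249, 0.6932, 1, 2, 2.2574, 3.1456, 3.6414, 4.6978]

Each diagonal entry of L is the vertex degree and each off-diagonal entry is -1 where an edge is present, 0 otherwise; in the order [0, 1, 2, 3, 4, 5, 6, 7, 8, 9] the diagonal is [3, 2, 1, 2, 2, 1, 2, 3, 1, 1]. Diagonalising L (or applying a numerical eigensolver to the 10x10 matrix) gives the spectrum above. The single zero eigenvalue shows the graph is connected. By the matrix-tree theorem the graph has (1/10) * product of the nonzero eigenvalues = 1 spanning tree.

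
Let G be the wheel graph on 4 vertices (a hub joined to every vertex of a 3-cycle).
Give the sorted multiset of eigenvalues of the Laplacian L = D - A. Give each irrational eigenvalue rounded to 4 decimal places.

The graph has 4 vertices and degree multiset [3, 3, 3, 3]; D is the diagonal matrix of degrees and L = D - A. Since every row of L sums to 0, the all-ones vector is in the kernel and 0 is an eigenvalue.

[0, 4, 4, 4]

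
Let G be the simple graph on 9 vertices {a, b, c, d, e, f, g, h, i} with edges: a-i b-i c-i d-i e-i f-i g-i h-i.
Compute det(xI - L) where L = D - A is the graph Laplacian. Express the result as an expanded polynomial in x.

x^9 - 16x^8 + 84x^7 - 224x^6 + 350x^5 - 336x^4 + 196x^3 - 64x^2 + 9x

Each diagonal entry of L is the vertex degree and each off-diagonal entry is -1 where an edge is present, 0 otherwise; in the order [a, b, c, d, e, f, g, h, i] the diagonal is [1, 1, 1, 1, 1, 1, 1, 1, 8]. L has integer entries, so p(x) = det(xI - L) has integer coefficients. Expanding the determinant yields x^9 - 16x^8 + 84x^7 - 224x^6 + 350x^5 - 336x^4 + 196x^3 - 64x^2 + 9x. The constant term is 0 because L is singular (the all-ones vector lies in its kernel).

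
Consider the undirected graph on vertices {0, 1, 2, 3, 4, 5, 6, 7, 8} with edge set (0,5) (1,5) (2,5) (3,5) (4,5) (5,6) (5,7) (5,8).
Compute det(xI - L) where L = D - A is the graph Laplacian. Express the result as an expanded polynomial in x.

x^9 - 16x^8 + 84x^7 - 224x^6 + 350x^5 - 336x^4 + 196x^3 - 64x^2 + 9x

Reading degrees in the order [0, 1, 2, 3, 4, 5, 6, 7, 8] gives [1, 1, 1, 1, 1, 8, 1, 1, 1]; set D = diag(1, 1, 1, 1, 1, 8, 1, 1, 1) and form L = D - A. Computing det(xI - L) by cofactor expansion (or equivalently via sum-over-permutations) gives x^9 - 16x^8 + 84x^7 - 224x^6 + 350x^5 - 336x^4 + 196x^3 - 64x^2 + 9x. The constant term is 0 because L is singular (the all-ones vector lies in its kernel). The eigenvalues sum to 16, which equals trace(L) = 2|E|.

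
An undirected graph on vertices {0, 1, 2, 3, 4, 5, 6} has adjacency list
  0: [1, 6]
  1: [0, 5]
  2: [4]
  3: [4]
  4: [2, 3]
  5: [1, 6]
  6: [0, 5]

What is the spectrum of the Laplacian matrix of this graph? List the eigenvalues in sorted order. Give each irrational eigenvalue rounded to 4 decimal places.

Each diagonal entry of L is the vertex degree and each off-diagonal entry is -1 where an edge is present, 0 otherwise; in the order [0, 1, 2, 3, 4, 5, 6] the diagonal is [2, 2, 1, 1, 2, 2, 2]. L is symmetric positive semidefinite, so every eigenvalue is real and nonnegative. The 2 zero eigenvalues correspond to the 2 connected components.

[0, 0, 1, 2, 2, 3, 4]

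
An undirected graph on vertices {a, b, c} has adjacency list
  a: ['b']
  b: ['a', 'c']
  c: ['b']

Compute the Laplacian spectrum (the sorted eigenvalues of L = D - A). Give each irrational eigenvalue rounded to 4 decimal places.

[0, 1, 3]

Reading degrees in the order [a, b, c] gives [1, 2, 1]; set D = diag(1, 2, 1) and form L = D - A. Diagonalising L (or applying a numerical eigensolver to the 3x3 matrix) gives the spectrum above. The single zero eigenvalue shows the graph is connected. By the matrix-tree theorem the graph has (1/3) * product of the nonzero eigenvalues = 1 spanning tree. The largest eigenvalue, 3, is at most the vertex count 3.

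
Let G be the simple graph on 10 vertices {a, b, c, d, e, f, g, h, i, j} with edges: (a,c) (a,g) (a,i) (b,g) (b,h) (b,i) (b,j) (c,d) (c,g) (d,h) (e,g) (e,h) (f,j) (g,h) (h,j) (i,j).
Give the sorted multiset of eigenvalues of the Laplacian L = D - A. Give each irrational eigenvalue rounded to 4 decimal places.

Reading degrees in the order [a, b, c, d, e, f, g, h, i, j] gives [3, 4, 3, 2, 2, 1, 5, 5, 3, 4]; set D = diag(3, 4, 3, 2, 2, 1, 5, 5, 3, 4) and form L = D - A. The multiplicity of 0 as a Laplacian eigenvalue equals the number of connected components. The single zero eigenvalue shows the graph is connected.

[0, 0.7091, 1.5534, 1.6312, 2.2865, 3.6646, 4.4386, 4.9728, 6.1131, 6.6306]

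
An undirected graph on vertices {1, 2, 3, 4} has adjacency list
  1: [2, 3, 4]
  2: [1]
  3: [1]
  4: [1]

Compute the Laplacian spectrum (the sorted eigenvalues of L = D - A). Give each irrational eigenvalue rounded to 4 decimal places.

Each diagonal entry of L is the vertex degree and each off-diagonal entry is -1 where an edge is present, 0 otherwise; in the order [1, 2, 3, 4] the diagonal is [3, 1, 1, 1]. L is symmetric positive semidefinite, so every eigenvalue is real and nonnegative. The single zero eigenvalue shows the graph is connected. There is one zero in the spectrum, matching the 1 component.

[0, 1, 1, 4]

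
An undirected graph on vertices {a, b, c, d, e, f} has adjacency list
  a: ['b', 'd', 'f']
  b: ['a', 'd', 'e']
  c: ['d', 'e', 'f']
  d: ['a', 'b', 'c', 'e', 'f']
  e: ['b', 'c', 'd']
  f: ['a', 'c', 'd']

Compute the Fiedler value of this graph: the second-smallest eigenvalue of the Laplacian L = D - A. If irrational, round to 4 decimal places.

2.3820

Reading degrees in the order [a, b, c, d, e, f] gives [3, 3, 3, 5, 3, 3]; set D = diag(3, 3, 3, 5, 3, 3) and form L = D - A. The smallest Laplacian eigenvalue is always 0. The next one, lambda_2 = 2.3820, measures how hard the graph is to disconnect: larger values mean better connectivity.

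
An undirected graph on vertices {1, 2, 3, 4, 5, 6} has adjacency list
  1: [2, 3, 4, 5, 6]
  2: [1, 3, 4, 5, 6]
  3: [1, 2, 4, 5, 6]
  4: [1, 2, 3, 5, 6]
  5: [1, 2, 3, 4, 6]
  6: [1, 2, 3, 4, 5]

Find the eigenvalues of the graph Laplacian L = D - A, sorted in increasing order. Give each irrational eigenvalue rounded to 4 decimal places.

Each diagonal entry of L is the vertex degree and each off-diagonal entry is -1 where an edge is present, 0 otherwise; in the order [1, 2, 3, 4, 5, 6] the diagonal is [5, 5, 5, 5, 5, 5]. L is symmetric positive semidefinite, so every eigenvalue is real and nonnegative. The single zero eigenvalue shows the graph is connected. The largest eigenvalue, 6, is at most the vertex count 6.

[0, 6, 6, 6, 6, 6]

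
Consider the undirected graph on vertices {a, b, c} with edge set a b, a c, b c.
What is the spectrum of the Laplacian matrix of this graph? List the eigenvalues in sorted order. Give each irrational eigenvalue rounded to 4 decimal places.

[0, 3, 3]

Each diagonal entry of L is the vertex degree and each off-diagonal entry is -1 where an edge is present, 0 otherwise; in the order [a, b, c] the diagonal is [2, 2, 2]. Diagonalising L (or applying a numerical eigensolver to the 3x3 matrix) gives the spectrum above. The largest eigenvalue, 3, is at most the vertex count 3. The eigenvalues sum to 6, which equals trace(L) = 2|E|.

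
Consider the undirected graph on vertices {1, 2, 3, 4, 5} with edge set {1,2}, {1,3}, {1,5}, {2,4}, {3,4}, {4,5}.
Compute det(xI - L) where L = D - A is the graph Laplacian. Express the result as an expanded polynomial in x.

x^5 - 12x^4 + 51x^3 - 92x^2 + 60x

Each diagonal entry of L is the vertex degree and each off-diagonal entry is -1 where an edge is present, 0 otherwise; in the order [1, 2, 3, 4, 5] the diagonal is [3, 2, 2, 3, 2]. L has integer entries, so p(x) = det(xI - L) has integer coefficients. Expanding the determinant yields x^5 - 12x^4 + 51x^3 - 92x^2 + 60x. The coefficient of x^4 equals -trace(L) = -12, matching the sum of degrees. The eigenvalues sum to 12, which equals trace(L) = 2|E|. There is one zero in the spectrum, matching the 1 component.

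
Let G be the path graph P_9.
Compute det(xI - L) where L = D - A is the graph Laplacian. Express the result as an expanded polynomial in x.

The graph has 9 vertices and degree multiset [2, 2, 2, 2, 2, 2, 2, 1, 1]; D is the diagonal matrix of degrees and L = D - A. Computing det(xI - L) by cofactor expansion (or equivalently via sum-over-permutations) gives x^9 - 16x^8 + 105x^7 - 364x^6 + 715x^5 - 792x^4 + 462x^3 - 120x^2 + 9x. The coefficient of x^8 equals -trace(L) = -16, matching the sum of degrees. The eigenvalues sum to 16, which equals trace(L) = 2|E|.

x^9 - 16x^8 + 105x^7 - 364x^6 + 715x^5 - 792x^4 + 462x^3 - 120x^2 + 9x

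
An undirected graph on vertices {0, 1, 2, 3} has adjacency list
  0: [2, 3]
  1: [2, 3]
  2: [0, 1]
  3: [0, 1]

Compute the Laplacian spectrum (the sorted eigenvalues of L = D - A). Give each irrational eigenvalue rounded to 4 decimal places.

[0, 2, 2, 4]

With the vertex order [0, 1, 2, 3], the degrees are [2, 2, 2, 2], giving D = diag(2, 2, 2, 2) and L = D - A. Since every row of L sums to 0, the all-ones vector is in the kernel and 0 is an eigenvalue. The single zero eigenvalue shows the graph is connected.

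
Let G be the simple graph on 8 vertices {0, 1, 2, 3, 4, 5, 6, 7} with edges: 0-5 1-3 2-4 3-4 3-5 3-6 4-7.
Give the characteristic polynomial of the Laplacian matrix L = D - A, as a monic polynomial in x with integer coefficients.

With the vertex order [0, 1, 2, 3, 4, 5, 6, 7], the degrees are [1, 1, 1, 4, 3, 2, 1, 1], giving D = diag(1, 1, 1, 4, 3, 2, 1, 1) and L = D - A. Computing det(xI - L) by cofactor expansion (or equivalently via sum-over-permutations) gives x^8 - 14x^7 + 74x^6 - 190x^5 + 255x^4 - 180x^3 + 62x^2 - 8x. The coefficient of x^7 equals -trace(L) = -14, matching the sum of degrees. The eigenvalues sum to 14, which equals trace(L) = 2|E|. There is one zero in the spectrum, matching the 1 component.

x^8 - 14x^7 + 74x^6 - 190x^5 + 255x^4 - 180x^3 + 62x^2 - 8x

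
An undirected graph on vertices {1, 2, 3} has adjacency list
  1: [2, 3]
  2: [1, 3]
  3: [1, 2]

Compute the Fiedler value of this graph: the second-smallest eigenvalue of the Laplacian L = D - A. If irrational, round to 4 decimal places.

3

With the vertex order [1, 2, 3], the degrees are [2, 2, 2], giving D = diag(2, 2, 2) and L = D - A. The sorted Laplacian eigenvalues are [0, 3, 3]; the algebraic connectivity is the second entry, 3. The largest eigenvalue, 3, is at most the vertex count 3. The eigenvalues sum to 6, which equals trace(L) = 2|E|.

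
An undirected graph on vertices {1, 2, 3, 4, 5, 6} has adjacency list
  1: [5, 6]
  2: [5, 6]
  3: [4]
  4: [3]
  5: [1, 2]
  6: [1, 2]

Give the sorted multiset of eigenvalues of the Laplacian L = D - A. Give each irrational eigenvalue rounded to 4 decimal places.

[0, 0, 2, 2, 2, 4]

Each diagonal entry of L is the vertex degree and each off-diagonal entry is -1 where an edge is present, 0 otherwise; in the order [1, 2, 3, 4, 5, 6] the diagonal is [2, 2, 1, 1, 2, 2]. Since every row of L sums to 0, the all-ones vector is in the kernel and 0 is an eigenvalue. The 2 zero eigenvalues correspond to the 2 connected components.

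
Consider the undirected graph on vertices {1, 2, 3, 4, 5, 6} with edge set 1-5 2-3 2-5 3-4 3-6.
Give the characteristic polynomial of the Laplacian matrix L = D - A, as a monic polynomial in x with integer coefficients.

With the vertex order [1, 2, 3, 4, 5, 6], the degrees are [1, 2, 3, 1, 2, 1], giving D = diag(1, 2, 3, 1, 2, 1) and L = D - A. L has integer entries, so p(x) = det(xI - L) has integer coefficients. Expanding the determinant yields x^6 - 10x^5 + 35x^4 - 52x^3 + 32x^2 - 6x. The coefficient of x^5 equals -trace(L) = -10, matching the sum of degrees.

x^6 - 10x^5 + 35x^4 - 52x^3 + 32x^2 - 6x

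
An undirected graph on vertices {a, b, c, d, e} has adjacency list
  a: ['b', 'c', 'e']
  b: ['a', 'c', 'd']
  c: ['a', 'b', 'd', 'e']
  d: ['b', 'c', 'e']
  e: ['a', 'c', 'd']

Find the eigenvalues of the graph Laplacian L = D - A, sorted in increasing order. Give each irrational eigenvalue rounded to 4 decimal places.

[0, 3, 3, 5, 5]

Reading degrees in the order [a, b, c, d, e] gives [3, 3, 4, 3, 3]; set D = diag(3, 3, 4, 3, 3) and form L = D - A. The multiplicity of 0 as a Laplacian eigenvalue equals the number of connected components.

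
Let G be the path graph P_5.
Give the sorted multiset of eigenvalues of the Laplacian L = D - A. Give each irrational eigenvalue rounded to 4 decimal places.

[0, 0.3820, 1.3820, 2.6180, 3.6180]

The graph has 5 vertices and degree multiset [2, 2, 2, 1, 1]; D is the diagonal matrix of degrees and L = D - A. L is symmetric positive semidefinite, so every eigenvalue is real and nonnegative. The eigenvalues sum to 8, which equals trace(L) = 2|E|.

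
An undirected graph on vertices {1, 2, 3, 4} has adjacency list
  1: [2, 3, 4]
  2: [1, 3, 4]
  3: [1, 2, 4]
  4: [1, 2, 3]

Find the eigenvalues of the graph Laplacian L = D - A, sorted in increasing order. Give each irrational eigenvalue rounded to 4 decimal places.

With the vertex order [1, 2, 3, 4], the degrees are [3, 3, 3, 3], giving D = diag(3, 3, 3, 3) and L = D - A. The multiplicity of 0 as a Laplacian eigenvalue equals the number of connected components. The single zero eigenvalue shows the graph is connected. By the matrix-tree theorem the graph has (1/4) * product of the nonzero eigenvalues = 16 spanning trees. The eigenvalues sum to 12, which equals trace(L) = 2|E|.

[0, 4, 4, 4]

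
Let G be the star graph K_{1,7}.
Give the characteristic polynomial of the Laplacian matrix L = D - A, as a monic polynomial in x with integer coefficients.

The graph has 8 vertices and degree multiset [7, 1, 1, 1, 1, 1, 1, 1]; D is the diagonal matrix of degrees and L = D - A. The eigenvalues of L are [0, 1, 1, 1, 1, 1, 1, 8]; the characteristic polynomial is the product of (x - lambda_i), which multiplies out to x^8 - 14x^7 + 63x^6 - 140x^5 + 175x^4 - 126x^3 + 49x^2 - 8x. The constant term is 0 because L is singular (the all-ones vector lies in its kernel). By the matrix-tree theorem the graph has (1/8) * product of the nonzero eigenvalues = 1 spanning tree.

x^8 - 14x^7 + 63x^6 - 140x^5 + 175x^4 - 126x^3 + 49x^2 - 8x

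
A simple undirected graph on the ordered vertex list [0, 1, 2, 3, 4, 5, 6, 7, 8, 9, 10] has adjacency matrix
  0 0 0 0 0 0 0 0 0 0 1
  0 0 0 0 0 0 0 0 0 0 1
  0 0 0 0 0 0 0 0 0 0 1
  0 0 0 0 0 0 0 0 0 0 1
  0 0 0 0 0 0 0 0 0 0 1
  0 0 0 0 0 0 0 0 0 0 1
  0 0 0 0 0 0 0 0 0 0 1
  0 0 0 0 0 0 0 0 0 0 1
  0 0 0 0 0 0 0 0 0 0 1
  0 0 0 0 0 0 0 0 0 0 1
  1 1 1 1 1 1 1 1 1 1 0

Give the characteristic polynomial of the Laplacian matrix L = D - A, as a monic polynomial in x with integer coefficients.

x^11 - 20x^10 + 135x^9 - 480x^8 + 1050x^7 - 1512x^6 + 1470x^5 - 960x^4 + 405x^3 - 100x^2 + 11x

With the vertex order [0, 1, 2, 3, 4, 5, 6, 7, 8, 9, 10], the degrees are [1, 1, 1, 1, 1, 1, 1, 1, 1, 1, 10], giving D = diag(1, 1, 1, 1, 1, 1, 1, 1, 1, 1, 10) and L = D - A. Computing det(xI - L) by cofactor expansion (or equivalently via sum-over-permutations) gives x^11 - 20x^10 + 135x^9 - 480x^8 + 1050x^7 - 1512x^6 + 1470x^5 - 960x^4 + 405x^3 - 100x^2 + 11x. The coefficient of x^10 equals -trace(L) = -20, matching the sum of degrees. There is one zero in the spectrum, matching the 1 component.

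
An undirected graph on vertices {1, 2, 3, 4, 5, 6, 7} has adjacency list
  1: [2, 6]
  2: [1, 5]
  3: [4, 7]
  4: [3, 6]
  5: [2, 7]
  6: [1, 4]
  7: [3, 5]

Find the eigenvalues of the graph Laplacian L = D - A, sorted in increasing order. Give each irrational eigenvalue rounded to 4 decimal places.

With the vertex order [1, 2, 3, 4, 5, 6, 7], the degrees are [2, 2, 2, 2, 2, 2, 2], giving D = diag(2, 2, 2, 2, 2, 2, 2) and L = D - A. The multiplicity of 0 as a Laplacian eigenvalue equals the number of connected components. By the matrix-tree theorem the graph has (1/7) * product of the nonzero eigenvalues = 7 spanning trees. The eigenvalues sum to 14, which equals trace(L) = 2|E|.

[0, 0.7530, 0.7530, 2.4450, 2.4450, 3.8019, 3.8019]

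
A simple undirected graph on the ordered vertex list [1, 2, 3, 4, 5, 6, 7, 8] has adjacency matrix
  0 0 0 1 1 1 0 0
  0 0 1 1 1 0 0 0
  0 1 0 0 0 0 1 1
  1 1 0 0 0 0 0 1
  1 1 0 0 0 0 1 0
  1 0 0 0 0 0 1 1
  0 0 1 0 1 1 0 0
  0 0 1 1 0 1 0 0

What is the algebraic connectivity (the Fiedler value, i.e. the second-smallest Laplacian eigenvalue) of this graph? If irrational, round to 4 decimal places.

Each diagonal entry of L is the vertex degree and each off-diagonal entry is -1 where an edge is present, 0 otherwise; in the order [1, 2, 3, 4, 5, 6, 7, 8] the diagonal is [3, 3, 3, 3, 3, 3, 3, 3]. The sorted Laplacian eigenvalues are [0, 2, 2, 2, 4, 4, 4, 6]; the algebraic connectivity is the second entry, 2. The largest eigenvalue, 6, is at most the vertex count 8.

2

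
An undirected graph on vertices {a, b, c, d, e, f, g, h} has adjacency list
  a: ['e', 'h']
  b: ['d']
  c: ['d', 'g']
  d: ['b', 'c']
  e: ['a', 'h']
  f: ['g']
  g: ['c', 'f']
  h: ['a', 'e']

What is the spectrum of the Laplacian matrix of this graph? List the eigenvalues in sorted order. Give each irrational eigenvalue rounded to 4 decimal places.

[0, 0, 0.3820, 1.3820, 2.6180, 3, 3, 3.6180]

Each diagonal entry of L is the vertex degree and each off-diagonal entry is -1 where an edge is present, 0 otherwise; in the order [a, b, c, d, e, f, g, h] the diagonal is [2, 1, 2, 2, 2, 1, 2, 2]. The multiplicity of 0 as a Laplacian eigenvalue equals the number of connected components. The 2 zero eigenvalues correspond to the 2 connected components.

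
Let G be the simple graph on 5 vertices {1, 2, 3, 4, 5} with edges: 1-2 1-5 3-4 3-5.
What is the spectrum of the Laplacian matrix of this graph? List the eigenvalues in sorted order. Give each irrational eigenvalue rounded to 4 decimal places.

With the vertex order [1, 2, 3, 4, 5], the degrees are [2, 1, 2, 1, 2], giving D = diag(2, 1, 2, 1, 2) and L = D - A. The multiplicity of 0 as a Laplacian eigenvalue equals the number of connected components. The single zero eigenvalue shows the graph is connected.

[0, 0.3820, 1.3820, 2.6180, 3.6180]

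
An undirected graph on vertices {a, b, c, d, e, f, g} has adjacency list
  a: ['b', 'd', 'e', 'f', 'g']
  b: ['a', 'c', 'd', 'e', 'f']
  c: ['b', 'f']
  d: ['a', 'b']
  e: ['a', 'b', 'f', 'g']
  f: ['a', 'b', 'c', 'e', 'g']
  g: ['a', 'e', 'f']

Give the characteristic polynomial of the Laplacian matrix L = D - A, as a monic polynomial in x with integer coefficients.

x^7 - 26x^6 + 271x^5 - 1438x^4 + 4059x^3 - 5728x^2 + 3157x

Each diagonal entry of L is the vertex degree and each off-diagonal entry is -1 where an edge is present, 0 otherwise; in the order [a, b, c, d, e, f, g] the diagonal is [5, 5, 2, 2, 4, 5, 3]. Computing det(xI - L) by cofactor expansion (or equivalently via sum-over-permutations) gives x^7 - 26x^6 + 271x^5 - 1438x^4 + 4059x^3 - 5728x^2 + 3157x. The coefficient of x^6 equals -trace(L) = -26, matching the sum of degrees. By the matrix-tree theorem the graph has (1/7) * product of the nonzero eigenvalues = 451 spanning trees. There is one zero in the spectrum, matching the 1 component.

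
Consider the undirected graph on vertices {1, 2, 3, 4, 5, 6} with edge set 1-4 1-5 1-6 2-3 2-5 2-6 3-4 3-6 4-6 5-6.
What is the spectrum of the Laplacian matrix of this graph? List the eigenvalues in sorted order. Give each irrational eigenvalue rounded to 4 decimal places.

[0, 2.3820, 2.3820, 4.6180, 4.6180, 6]

With the vertex order [1, 2, 3, 4, 5, 6], the degrees are [3, 3, 3, 3, 3, 5], giving D = diag(3, 3, 3, 3, 3, 5) and L = D - A. Since every row of L sums to 0, the all-ones vector is in the kernel and 0 is an eigenvalue. The single zero eigenvalue shows the graph is connected. By the matrix-tree theorem the graph has (1/6) * product of the nonzero eigenvalues = 121 spanning trees.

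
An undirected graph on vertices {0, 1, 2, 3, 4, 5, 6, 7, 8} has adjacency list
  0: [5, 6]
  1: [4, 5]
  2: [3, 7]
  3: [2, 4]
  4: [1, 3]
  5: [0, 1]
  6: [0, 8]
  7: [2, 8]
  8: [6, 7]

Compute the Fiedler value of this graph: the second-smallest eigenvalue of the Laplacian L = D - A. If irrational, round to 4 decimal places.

With the vertex order [0, 1, 2, 3, 4, 5, 6, 7, 8], the degrees are [2, 2, 2, 2, 2, 2, 2, 2, 2], giving D = diag(2, 2, 2, 2, 2, 2, 2, 2, 2) and L = D - A. Computing the eigenvalues of L and sorting gives [0, 0.4679, 0.4679, 1.6527, 1.6527, 3, 3, 3.8794, 3.8794]. The Fiedler value lambda_2 = 0.4679 is strictly positive, so the graph is connected. The largest eigenvalue, 3.8794, is at most the vertex count 9.

0.4679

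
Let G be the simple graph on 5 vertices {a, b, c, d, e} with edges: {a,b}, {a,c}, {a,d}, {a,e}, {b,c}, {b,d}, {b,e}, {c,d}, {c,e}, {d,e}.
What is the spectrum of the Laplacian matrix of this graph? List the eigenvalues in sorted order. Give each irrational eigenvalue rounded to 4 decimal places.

[0, 5, 5, 5, 5]

Each diagonal entry of L is the vertex degree and each off-diagonal entry is -1 where an edge is present, 0 otherwise; in the order [a, b, c, d, e] the diagonal is [4, 4, 4, 4, 4]. Diagonalising L (or applying a numerical eigensolver to the 5x5 matrix) gives the spectrum above. The eigenvalues sum to 20, which equals trace(L) = 2|E|.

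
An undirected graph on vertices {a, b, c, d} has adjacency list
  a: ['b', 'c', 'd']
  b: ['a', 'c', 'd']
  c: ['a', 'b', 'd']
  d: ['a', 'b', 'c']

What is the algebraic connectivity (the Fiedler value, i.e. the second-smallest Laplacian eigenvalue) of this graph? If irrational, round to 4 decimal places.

With the vertex order [a, b, c, d], the degrees are [3, 3, 3, 3], giving D = diag(3, 3, 3, 3) and L = D - A. The sorted Laplacian eigenvalues are [0, 4, 4, 4]; the algebraic connectivity is the second entry, 4. The eigenvalues sum to 12, which equals trace(L) = 2|E|.

4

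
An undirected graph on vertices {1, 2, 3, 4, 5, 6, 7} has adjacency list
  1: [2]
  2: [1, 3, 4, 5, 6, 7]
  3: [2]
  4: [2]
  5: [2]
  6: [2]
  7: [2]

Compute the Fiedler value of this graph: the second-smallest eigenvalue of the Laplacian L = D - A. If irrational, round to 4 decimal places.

Reading degrees in the order [1, 2, 3, 4, 5, 6, 7] gives [1, 6, 1, 1, 1, 1, 1]; set D = diag(1, 6, 1, 1, 1, 1, 1) and form L = D - A. The smallest Laplacian eigenvalue is always 0. The next one, lambda_2 = 1, measures how hard the graph is to disconnect: larger values mean better connectivity. There is one zero in the spectrum, matching the 1 component.

1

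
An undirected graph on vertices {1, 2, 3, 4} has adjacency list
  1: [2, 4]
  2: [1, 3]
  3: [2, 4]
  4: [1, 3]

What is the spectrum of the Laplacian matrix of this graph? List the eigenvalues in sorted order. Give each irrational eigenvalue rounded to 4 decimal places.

[0, 2, 2, 4]

Reading degrees in the order [1, 2, 3, 4] gives [2, 2, 2, 2]; set D = diag(2, 2, 2, 2) and form L = D - A. L is symmetric positive semidefinite, so every eigenvalue is real and nonnegative. The single zero eigenvalue shows the graph is connected. There is one zero in the spectrum, matching the 1 component.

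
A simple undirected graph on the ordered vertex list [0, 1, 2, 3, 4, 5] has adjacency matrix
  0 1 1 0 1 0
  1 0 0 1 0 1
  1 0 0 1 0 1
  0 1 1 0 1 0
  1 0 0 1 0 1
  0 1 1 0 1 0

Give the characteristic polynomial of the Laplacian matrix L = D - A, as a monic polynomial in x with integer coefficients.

x^6 - 18x^5 + 126x^4 - 432x^3 + 729x^2 - 486x

Reading degrees in the order [0, 1, 2, 3, 4, 5] gives [3, 3, 3, 3, 3, 3]; set D = diag(3, 3, 3, 3, 3, 3) and form L = D - A. L has integer entries, so p(x) = det(xI - L) has integer coefficients. Expanding the determinant yields x^6 - 18x^5 + 126x^4 - 432x^3 + 729x^2 - 486x. The constant term is 0 because L is singular (the all-ones vector lies in its kernel).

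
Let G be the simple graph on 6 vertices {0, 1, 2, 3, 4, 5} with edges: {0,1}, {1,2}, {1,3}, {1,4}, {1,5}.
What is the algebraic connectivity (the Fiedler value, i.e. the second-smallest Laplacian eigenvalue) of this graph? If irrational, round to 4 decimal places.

Reading degrees in the order [0, 1, 2, 3, 4, 5] gives [1, 5, 1, 1, 1, 1]; set D = diag(1, 5, 1, 1, 1, 1) and form L = D - A. The smallest Laplacian eigenvalue is always 0. The next one, lambda_2 = 1, measures how hard the graph is to disconnect: larger values mean better connectivity. By the matrix-tree theorem the graph has (1/6) * product of the nonzero eigenvalues = 1 spanning tree.

1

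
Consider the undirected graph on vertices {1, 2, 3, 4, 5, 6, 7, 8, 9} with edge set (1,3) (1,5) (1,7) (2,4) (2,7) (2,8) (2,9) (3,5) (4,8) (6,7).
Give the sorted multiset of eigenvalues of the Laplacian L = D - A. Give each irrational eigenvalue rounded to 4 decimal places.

[0, 0.2377, 0.6484, 1, 2.6501, 3, 3, 4.1324, 5.3314]

With the vertex order [1, 2, 3, 4, 5, 6, 7, 8, 9], the degrees are [3, 4, 2, 2, 2, 1, 3, 2, 1], giving D = diag(3, 4, 2, 2, 2, 1, 3, 2, 1) and L = D - A. The multiplicity of 0 as a Laplacian eigenvalue equals the number of connected components. The single zero eigenvalue shows the graph is connected. The largest eigenvalue, 5.3314, is at most the vertex count 9.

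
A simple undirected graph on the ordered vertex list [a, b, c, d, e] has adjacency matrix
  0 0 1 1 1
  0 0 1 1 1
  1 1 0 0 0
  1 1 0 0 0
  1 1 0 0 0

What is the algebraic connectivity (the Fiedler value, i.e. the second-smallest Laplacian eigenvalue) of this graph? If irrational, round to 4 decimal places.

2

Each diagonal entry of L is the vertex degree and each off-diagonal entry is -1 where an edge is present, 0 otherwise; in the order [a, b, c, d, e] the diagonal is [3, 3, 2, 2, 2]. The sorted Laplacian eigenvalues are [0, 2, 2, 3, 5]; the algebraic connectivity is the second entry, 2. The eigenvalues sum to 12, which equals trace(L) = 2|E|.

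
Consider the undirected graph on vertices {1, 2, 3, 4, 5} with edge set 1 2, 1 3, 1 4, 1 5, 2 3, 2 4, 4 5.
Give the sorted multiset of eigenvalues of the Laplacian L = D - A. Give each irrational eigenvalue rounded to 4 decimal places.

[0, 1.5858, 3, 4.4142, 5]

With the vertex order [1, 2, 3, 4, 5], the degrees are [4, 3, 2, 3, 2], giving D = diag(4, 3, 2, 3, 2) and L = D - A. L is symmetric positive semidefinite, so every eigenvalue is real and nonnegative. The single zero eigenvalue shows the graph is connected. There is one zero in the spectrum, matching the 1 component. By the matrix-tree theorem the graph has (1/5) * product of the nonzero eigenvalues = 21 spanning trees.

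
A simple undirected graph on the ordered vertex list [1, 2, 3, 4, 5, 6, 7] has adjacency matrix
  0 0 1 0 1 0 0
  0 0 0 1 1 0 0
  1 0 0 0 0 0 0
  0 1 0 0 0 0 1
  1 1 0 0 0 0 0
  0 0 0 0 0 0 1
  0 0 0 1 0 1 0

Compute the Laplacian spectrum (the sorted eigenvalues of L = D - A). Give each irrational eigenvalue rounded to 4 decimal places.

Reading degrees in the order [1, 2, 3, 4, 5, 6, 7] gives [2, 2, 1, 2, 2, 1, 2]; set D = diag(2, 2, 1, 2, 2, 1, 2) and form L = D - A. Since every row of L sums to 0, the all-ones vector is in the kernel and 0 is an eigenvalue. The single zero eigenvalue shows the graph is connected. By the matrix-tree theorem the graph has (1/7) * product of the nonzero eigenvalues = 1 spanning tree. The largest eigenvalue, 3.8019, is at most the vertex count 7.

[0, 0.1981, 0.7530, 1.5550, 2.4450, 3.2470, 3.8019]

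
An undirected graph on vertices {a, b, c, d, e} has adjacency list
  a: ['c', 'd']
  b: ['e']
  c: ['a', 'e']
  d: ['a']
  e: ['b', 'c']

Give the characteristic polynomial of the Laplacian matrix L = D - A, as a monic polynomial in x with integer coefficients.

Each diagonal entry of L is the vertex degree and each off-diagonal entry is -1 where an edge is present, 0 otherwise; in the order [a, b, c, d, e] the diagonal is [2, 1, 2, 1, 2]. Computing det(xI - L) by cofactor expansion (or equivalently via sum-over-permutations) gives x^5 - 8x^4 + 21x^3 - 20x^2 + 5x. Since p(0) = det(-L) = 0, x divides p(x). There is one zero in the spectrum, matching the 1 component. By the matrix-tree theorem the graph has (1/5) * product of the nonzero eigenvalues = 1 spanning tree.

x^5 - 8x^4 + 21x^3 - 20x^2 + 5x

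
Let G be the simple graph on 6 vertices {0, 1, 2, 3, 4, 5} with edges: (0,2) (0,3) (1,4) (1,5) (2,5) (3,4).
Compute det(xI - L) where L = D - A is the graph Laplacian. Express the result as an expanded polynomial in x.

x^6 - 12x^5 + 54x^4 - 112x^3 + 105x^2 - 36x

With the vertex order [0, 1, 2, 3, 4, 5], the degrees are [2, 2, 2, 2, 2, 2], giving D = diag(2, 2, 2, 2, 2, 2) and L = D - A. The eigenvalues of L are [0, 1, 1, 3, 3, 4]; the characteristic polynomial is the product of (x - lambda_i), which multiplies out to x^6 - 12x^5 + 54x^4 - 112x^3 + 105x^2 - 36x. The coefficient of x^5 equals -trace(L) = -12, matching the sum of degrees. By the matrix-tree theorem the graph has (1/6) * product of the nonzero eigenvalues = 6 spanning trees.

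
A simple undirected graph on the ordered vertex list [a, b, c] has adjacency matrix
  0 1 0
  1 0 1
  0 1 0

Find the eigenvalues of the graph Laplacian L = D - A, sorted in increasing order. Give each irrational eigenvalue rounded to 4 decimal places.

[0, 1, 3]

With the vertex order [a, b, c], the degrees are [1, 2, 1], giving D = diag(1, 2, 1) and L = D - A. The multiplicity of 0 as a Laplacian eigenvalue equals the number of connected components.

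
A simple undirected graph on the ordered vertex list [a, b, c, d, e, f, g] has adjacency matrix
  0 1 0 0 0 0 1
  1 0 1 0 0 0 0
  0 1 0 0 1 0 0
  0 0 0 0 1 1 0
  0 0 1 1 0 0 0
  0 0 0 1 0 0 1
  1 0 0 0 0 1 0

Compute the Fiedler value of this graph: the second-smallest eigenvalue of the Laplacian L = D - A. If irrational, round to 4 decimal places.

With the vertex order [a, b, c, d, e, f, g], the degrees are [2, 2, 2, 2, 2, 2, 2], giving D = diag(2, 2, 2, 2, 2, 2, 2) and L = D - A. The smallest Laplacian eigenvalue is always 0. The next one, lambda_2 = 0.7530, measures how hard the graph is to disconnect: larger values mean better connectivity. The largest eigenvalue, 3.8019, is at most the vertex count 7.

0.7530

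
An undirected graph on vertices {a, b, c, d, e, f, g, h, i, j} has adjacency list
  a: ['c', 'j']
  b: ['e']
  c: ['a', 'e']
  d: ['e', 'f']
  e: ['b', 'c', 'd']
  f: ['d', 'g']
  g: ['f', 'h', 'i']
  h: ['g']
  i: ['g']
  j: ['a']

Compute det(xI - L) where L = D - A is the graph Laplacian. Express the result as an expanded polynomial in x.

x^10 - 18x^9 + 134x^8 - 536x^7 + 1255x^6 - 1760x^5 + 1453x^4 - 662x^3 + 143x^2 - 10x

Reading degrees in the order [a, b, c, d, e, f, g, h, i, j] gives [2, 1, 2, 2, 3, 2, 3, 1, 1, 1]; set D = diag(2, 1, 2, 2, 3, 2, 3, 1, 1, 1) and form L = D - A. L has integer entries, so p(x) = det(xI - L) has integer coefficients. Expanding the determinant yields x^10 - 18x^9 + 134x^8 - 536x^7 + 1255x^6 - 1760x^5 + 1453x^4 - 662x^3 + 143x^2 - 10x. The constant term is 0 because L is singular (the all-ones vector lies in its kernel). There is one zero in the spectrum, matching the 1 component.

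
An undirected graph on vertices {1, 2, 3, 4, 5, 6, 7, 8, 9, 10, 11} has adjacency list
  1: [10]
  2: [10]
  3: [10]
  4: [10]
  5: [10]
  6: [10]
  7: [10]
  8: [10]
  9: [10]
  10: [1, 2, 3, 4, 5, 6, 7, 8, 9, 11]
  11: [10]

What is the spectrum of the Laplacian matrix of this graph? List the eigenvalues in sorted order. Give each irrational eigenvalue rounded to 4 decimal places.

With the vertex order [1, 2, 3, 4, 5, 6, 7, 8, 9, 10, 11], the degrees are [1, 1, 1, 1, 1, 1, 1, 1, 1, 10, 1], giving D = diag(1, 1, 1, 1, 1, 1, 1, 1, 1, 10, 1) and L = D - A. Since every row of L sums to 0, the all-ones vector is in the kernel and 0 is an eigenvalue. There is one zero in the spectrum, matching the 1 component.

[0, 1, 1, 1, 1, 1, 1, 1, 1, 1, 11]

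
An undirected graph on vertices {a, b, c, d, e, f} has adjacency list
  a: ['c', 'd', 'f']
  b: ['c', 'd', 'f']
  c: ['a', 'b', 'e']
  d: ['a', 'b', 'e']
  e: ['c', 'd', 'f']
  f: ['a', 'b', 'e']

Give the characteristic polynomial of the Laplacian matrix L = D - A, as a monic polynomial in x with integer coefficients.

With the vertex order [a, b, c, d, e, f], the degrees are [3, 3, 3, 3, 3, 3], giving D = diag(3, 3, 3, 3, 3, 3) and L = D - A. L has integer entries, so p(x) = det(xI - L) has integer coefficients. Expanding the determinant yields x^6 - 18x^5 + 126x^4 - 432x^3 + 729x^2 - 486x. The coefficient of x^5 equals -trace(L) = -18, matching the sum of degrees. By the matrix-tree theorem the graph has (1/6) * product of the nonzero eigenvalues = 81 spanning trees.

x^6 - 18x^5 + 126x^4 - 432x^3 + 729x^2 - 486x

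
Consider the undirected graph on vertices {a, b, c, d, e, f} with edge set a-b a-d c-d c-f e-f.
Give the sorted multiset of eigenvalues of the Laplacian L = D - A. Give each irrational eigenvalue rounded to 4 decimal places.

With the vertex order [a, b, c, d, e, f], the degrees are [2, 1, 2, 2, 1, 2], giving D = diag(2, 1, 2, 2, 1, 2) and L = D - A. Diagonalising L (or applying a numerical eigensolver to the 6x6 matrix) gives the spectrum above. The eigenvalues sum to 10, which equals trace(L) = 2|E|.

[0, 0.2679, 1, 2, 3, 3.7321]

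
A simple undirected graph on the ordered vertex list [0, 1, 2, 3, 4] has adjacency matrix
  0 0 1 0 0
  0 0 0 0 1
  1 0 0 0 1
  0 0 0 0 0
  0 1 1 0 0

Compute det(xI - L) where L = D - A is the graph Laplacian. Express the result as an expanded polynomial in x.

With the vertex order [0, 1, 2, 3, 4], the degrees are [1, 1, 2, 0, 2], giving D = diag(1, 1, 2, 0, 2) and L = D - A. L has integer entries, so p(x) = det(xI - L) has integer coefficients. Expanding the determinant yields x^5 - 6x^4 + 10x^3 - 4x^2. The constant term is 0 because L is singular (the all-ones vector lies in its kernel). There are 2 zeros in the spectrum, matching the 2 components. The largest eigenvalue, 3.4142, is at most the vertex count 5.

x^5 - 6x^4 + 10x^3 - 4x^2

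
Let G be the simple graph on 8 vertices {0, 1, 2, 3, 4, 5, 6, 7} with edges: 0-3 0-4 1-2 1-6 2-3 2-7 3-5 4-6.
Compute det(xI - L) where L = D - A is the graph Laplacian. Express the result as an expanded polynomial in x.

x^8 - 16x^7 + 102x^6 - 332x^5 + 588x^4 - 560x^3 + 264x^2 - 48x

Reading degrees in the order [0, 1, 2, 3, 4, 5, 6, 7] gives [2, 2, 3, 3, 2, 1, 2, 1]; set D = diag(2, 2, 3, 3, 2, 1, 2, 1) and form L = D - A. L has integer entries, so p(x) = det(xI - L) has integer coefficients. Expanding the determinant yields x^8 - 16x^7 + 102x^6 - 332x^5 + 588x^4 - 560x^3 + 264x^2 - 48x. Since p(0) = det(-L) = 0, x divides p(x).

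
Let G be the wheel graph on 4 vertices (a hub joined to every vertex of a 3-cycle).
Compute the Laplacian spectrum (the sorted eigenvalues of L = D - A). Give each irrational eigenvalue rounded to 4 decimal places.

[0, 4, 4, 4]

The graph has 4 vertices and degree multiset [3, 3, 3, 3]; D is the diagonal matrix of degrees and L = D - A. Since every row of L sums to 0, the all-ones vector is in the kernel and 0 is an eigenvalue. The single zero eigenvalue shows the graph is connected. The largest eigenvalue, 4, is at most the vertex count 4.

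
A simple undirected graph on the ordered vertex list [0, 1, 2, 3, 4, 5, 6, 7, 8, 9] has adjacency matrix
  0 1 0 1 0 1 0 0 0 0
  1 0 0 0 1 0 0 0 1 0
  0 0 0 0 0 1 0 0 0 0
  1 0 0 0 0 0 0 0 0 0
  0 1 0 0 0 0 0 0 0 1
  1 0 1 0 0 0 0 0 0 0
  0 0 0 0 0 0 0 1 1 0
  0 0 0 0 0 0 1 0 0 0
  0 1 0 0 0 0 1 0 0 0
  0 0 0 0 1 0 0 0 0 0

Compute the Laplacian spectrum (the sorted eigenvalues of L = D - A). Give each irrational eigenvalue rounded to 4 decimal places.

[0, 0.1859, 0.2989, 0.6329, 1.1826, 2, 2.3183, 3.0437, 3.5861, 4.7517]

Reading degrees in the order [0, 1, 2, 3, 4, 5, 6, 7, 8, 9] gives [3, 3, 1, 1, 2, 2, 2, 1, 2, 1]; set D = diag(3, 3, 1, 1, 2, 2, 2, 1, 2, 1) and form L = D - A. Diagonalising L (or applying a numerical eigensolver to the 10x10 matrix) gives the spectrum above. The single zero eigenvalue shows the graph is connected. There is one zero in the spectrum, matching the 1 component. By the matrix-tree theorem the graph has (1/10) * product of the nonzero eigenvalues = 1 spanning tree.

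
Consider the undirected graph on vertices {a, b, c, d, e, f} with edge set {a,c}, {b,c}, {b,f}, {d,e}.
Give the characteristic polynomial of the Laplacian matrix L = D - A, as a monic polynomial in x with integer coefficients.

With the vertex order [a, b, c, d, e, f], the degrees are [1, 2, 2, 1, 1, 1], giving D = diag(1, 2, 2, 1, 1, 1) and L = D - A. Computing det(xI - L) by cofactor expansion (or equivalently via sum-over-permutations) gives x^6 - 8x^5 + 22x^4 - 24x^3 + 8x^2. Since p(0) = det(-L) = 0, x divides p(x). The eigenvalues sum to 8, which equals trace(L) = 2|E|.

x^6 - 8x^5 + 22x^4 - 24x^3 + 8x^2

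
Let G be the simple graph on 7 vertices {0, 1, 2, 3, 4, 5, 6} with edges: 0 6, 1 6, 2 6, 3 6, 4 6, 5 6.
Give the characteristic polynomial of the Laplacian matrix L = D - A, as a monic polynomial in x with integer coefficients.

Each diagonal entry of L is the vertex degree and each off-diagonal entry is -1 where an edge is present, 0 otherwise; in the order [0, 1, 2, 3, 4, 5, 6] the diagonal is [1, 1, 1, 1, 1, 1, 6]. The eigenvalues of L are [0, 1, 1, 1, 1, 1, 7]; the characteristic polynomial is the product of (x - lambda_i), which multiplies out to x^7 - 12x^6 + 45x^5 - 80x^4 + 75x^3 - 36x^2 + 7x. The coefficient of x^6 equals -trace(L) = -12, matching the sum of degrees. There is one zero in the spectrum, matching the 1 component.

x^7 - 12x^6 + 45x^5 - 80x^4 + 75x^3 - 36x^2 + 7x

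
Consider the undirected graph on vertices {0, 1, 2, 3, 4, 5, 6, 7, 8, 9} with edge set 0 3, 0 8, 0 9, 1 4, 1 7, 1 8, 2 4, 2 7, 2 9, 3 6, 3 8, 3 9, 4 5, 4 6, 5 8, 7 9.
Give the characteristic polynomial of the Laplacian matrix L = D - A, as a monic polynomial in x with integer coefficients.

x^10 - 32x^9 + 442x^8 - 3450x^7 + 16727x^6 - 52114x^5 + 104127x^4 - 128512x^3 + 88892x^2 - 26280x

With the vertex order [0, 1, 2, 3, 4, 5, 6, 7, 8, 9], the degrees are [3, 3, 3, 4, 4, 2, 2, 3, 4, 4], giving D = diag(3, 3, 3, 4, 4, 2, 2, 3, 4, 4) and L = D - A. L has integer entries, so p(x) = det(xI - L) has integer coefficients. Expanding the determinant yields x^10 - 32x^9 + 442x^8 - 3450x^7 + 16727x^6 - 52114x^5 + 104127x^4 - 128512x^3 + 88892x^2 - 26280x. The constant term is 0 because L is singular (the all-ones vector lies in its kernel). There is one zero in the spectrum, matching the 1 component.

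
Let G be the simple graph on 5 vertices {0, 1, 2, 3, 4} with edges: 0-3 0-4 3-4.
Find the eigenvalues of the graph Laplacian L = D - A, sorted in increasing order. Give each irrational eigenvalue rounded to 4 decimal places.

[0, 0, 0, 3, 3]

With the vertex order [0, 1, 2, 3, 4], the degrees are [2, 0, 0, 2, 2], giving D = diag(2, 0, 0, 2, 2) and L = D - A. The multiplicity of 0 as a Laplacian eigenvalue equals the number of connected components. The 3 zero eigenvalues correspond to the 3 connected components. There are 3 zeros in the spectrum, matching the 3 components.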